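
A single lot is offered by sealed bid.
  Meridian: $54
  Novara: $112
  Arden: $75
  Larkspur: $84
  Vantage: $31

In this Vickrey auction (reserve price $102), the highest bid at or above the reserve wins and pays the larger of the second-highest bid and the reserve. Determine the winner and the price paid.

Novara pays $102

Sorting bids: 112 (Novara) > 84 (Larkspur) > 75 (Arden) > 54 (Meridian) > 31 (Vantage)
Novara has the top bid at or above the reserve ($112).
max(second-highest $84, reserve $102) = $102.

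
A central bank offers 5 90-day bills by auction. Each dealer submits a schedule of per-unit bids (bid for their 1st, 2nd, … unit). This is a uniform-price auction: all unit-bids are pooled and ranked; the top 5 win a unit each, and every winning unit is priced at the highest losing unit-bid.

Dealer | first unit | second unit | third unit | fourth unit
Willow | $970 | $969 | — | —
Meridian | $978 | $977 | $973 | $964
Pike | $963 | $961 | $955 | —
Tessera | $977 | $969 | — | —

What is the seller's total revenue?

Merging the schedules and taking the best 5: 978 (Meridian-1), 977 (Meridian-2), 977 (Tessera-1), 973 (Meridian-3), 970 (Willow-1)
Highest rejected unit-bid = $969.
Allocation: Meridian 3, Tessera 1, Willow 1. Every unit priced at $969.
Revenue = 5 × 969 = $4,845.

Total revenue: $4,845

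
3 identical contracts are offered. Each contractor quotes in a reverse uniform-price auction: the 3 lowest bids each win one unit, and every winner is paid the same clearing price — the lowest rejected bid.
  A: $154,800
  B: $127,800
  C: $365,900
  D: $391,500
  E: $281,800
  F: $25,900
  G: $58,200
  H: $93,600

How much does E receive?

Sorting: 25,900 (F), 58,200 (G), 93,600 (H), 127,800 (B), 154,800 (A), …
Lowest 3: F, G, H.
Clearing price = lowest rejected bid = $127,800.
E does not win → is paid $0.

E is paid $0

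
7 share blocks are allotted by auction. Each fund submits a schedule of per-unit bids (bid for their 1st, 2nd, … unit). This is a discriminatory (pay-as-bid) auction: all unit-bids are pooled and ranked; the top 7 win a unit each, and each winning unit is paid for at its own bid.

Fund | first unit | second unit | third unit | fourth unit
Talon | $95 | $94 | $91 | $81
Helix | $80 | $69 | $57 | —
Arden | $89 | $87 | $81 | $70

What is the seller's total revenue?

Total revenue: $618

Pooled unit-bids ranked (top 7): 95 (Talon-1), 94 (Talon-2), 91 (Talon-3), 89 (Arden-1), 87 (Arden-2), 81 (Talon-4), 81 (Arden-3)
Next rejected bid: $80 (not a price — pay-as-bid).
Each winning unit pays its own bid.
Revenue = 95 + 94 + 91 + 89 + 87 + 81 + 81 = $618.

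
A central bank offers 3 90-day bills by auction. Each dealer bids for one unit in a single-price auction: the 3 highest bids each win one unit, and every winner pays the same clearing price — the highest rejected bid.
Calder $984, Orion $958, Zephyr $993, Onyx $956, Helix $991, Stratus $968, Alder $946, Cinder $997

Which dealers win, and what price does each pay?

Cinder, Zephyr, Helix; each pays $984

Bids ranked high→low: 997 (Cinder), 993 (Zephyr), 991 (Helix), 984 (Calder), 968 (Stratus), …
Winners (3 units): Cinder, Zephyr, Helix.
Clearing price = highest rejected bid = $984.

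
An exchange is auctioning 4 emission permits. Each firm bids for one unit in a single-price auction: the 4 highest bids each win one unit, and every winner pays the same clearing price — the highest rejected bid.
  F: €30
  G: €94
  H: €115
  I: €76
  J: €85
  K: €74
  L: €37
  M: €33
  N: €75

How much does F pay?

F pays €0

Bids ranked high→low: 115 (H), 94 (G), 85 (J), 76 (I), 75 (N), 74 (K), …
The 4 highest are H, G, J, I.
Clearing price = highest rejected bid = €75.
F does not win → pays €0.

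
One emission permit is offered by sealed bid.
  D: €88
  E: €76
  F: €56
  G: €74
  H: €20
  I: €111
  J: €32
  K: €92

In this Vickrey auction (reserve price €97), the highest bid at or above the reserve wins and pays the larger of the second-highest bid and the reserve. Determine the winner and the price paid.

I pays €97

Bids in order: 111 (I) > 92 (K) > 88 (D) > 76 (E) > 74 (G) > 56 (F) > …
I has the top bid at or above the reserve (€111).
Second-highest bid €92 is below the reserve €97, so the reserve binds → payment €97.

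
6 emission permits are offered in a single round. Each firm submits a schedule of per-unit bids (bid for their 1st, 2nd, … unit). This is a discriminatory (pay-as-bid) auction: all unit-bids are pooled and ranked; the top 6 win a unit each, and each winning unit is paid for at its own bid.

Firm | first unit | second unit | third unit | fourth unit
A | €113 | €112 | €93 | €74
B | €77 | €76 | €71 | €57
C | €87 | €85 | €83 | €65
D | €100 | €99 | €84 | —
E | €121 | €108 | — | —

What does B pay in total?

B pays €0

Merging the schedules and taking the best 6: 121 (E-1), 113 (A-1), 112 (A-2), 108 (E-2), 100 (D-1), 99 (D-2)
Next rejected bid: €93 (not a price — pay-as-bid).
B wins no units.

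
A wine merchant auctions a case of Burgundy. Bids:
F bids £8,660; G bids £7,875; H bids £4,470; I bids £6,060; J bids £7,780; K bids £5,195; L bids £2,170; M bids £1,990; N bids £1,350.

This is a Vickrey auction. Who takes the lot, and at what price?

Bids in order: 8,660 (F) > 7,875 (G) > 7,780 (J) > 6,060 (I) > 5,195 (K) > 4,470 (H) > …
F is highest; pays the second-highest bid, £7,875.

F pays £7,875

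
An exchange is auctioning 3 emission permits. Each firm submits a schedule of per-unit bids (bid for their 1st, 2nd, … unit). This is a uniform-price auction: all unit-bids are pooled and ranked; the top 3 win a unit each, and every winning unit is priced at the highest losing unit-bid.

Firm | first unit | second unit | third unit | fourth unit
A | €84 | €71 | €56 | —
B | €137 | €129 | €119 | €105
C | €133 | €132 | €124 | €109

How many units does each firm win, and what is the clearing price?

B 1, C 2; clearing price €129

All unit-bids, highest first — top 3: 137 (B-1), 133 (C-1), 132 (C-2)
Highest rejected unit-bid = €129.
Allocation: B 1, C 2.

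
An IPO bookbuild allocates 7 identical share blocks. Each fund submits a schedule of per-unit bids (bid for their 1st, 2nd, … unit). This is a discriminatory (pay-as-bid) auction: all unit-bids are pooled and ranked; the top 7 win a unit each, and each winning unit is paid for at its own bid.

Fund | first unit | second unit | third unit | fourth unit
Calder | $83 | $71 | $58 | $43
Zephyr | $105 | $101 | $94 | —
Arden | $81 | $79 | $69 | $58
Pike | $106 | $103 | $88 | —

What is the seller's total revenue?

Pooled unit-bids ranked (top 7): 106 (Pike-1), 105 (Zephyr-1), 103 (Pike-2), 101 (Zephyr-2), 94 (Zephyr-3), 88 (Pike-3), 83 (Calder-1)
Next rejected bid: $81 (not a price — pay-as-bid).
Each winning unit pays its own bid.
Revenue = 106 + 105 + 103 + 101 + 94 + 88 + 83 = $680.

Total revenue: $680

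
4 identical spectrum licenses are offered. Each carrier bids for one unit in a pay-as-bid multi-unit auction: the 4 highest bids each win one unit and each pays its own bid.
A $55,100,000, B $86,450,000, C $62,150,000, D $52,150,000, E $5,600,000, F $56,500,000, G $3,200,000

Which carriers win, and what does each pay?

B $86,450,000, C $62,150,000, F $56,500,000, A $55,100,000

Sorting: 86,450,000 (B), 62,150,000 (C), 56,500,000 (F), 55,100,000 (A), 52,150,000 (D), 5,600,000 (E), …
Top 4: B, C, F, A.
Each winner pays its own bid: B $86,450,000, C $62,150,000, F $56,500,000, A $55,100,000.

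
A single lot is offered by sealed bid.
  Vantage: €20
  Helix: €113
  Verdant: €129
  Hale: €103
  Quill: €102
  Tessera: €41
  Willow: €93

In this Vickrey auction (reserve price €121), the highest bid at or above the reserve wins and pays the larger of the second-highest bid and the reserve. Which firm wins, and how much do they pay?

Vickrey auction (reserve price €121): the highest bid at or above the reserve wins and pays the larger of the second-highest bid and the reserve.
Sorting bids: 129 (Verdant) > 113 (Helix) > 103 (Hale) > 102 (Quill) > 93 (Willow) > 41 (Tessera) > …
Verdant has the top bid at or above the reserve (€129).
Second-highest bid €113 is below the reserve €121, so the reserve binds → payment €121.

Verdant pays €121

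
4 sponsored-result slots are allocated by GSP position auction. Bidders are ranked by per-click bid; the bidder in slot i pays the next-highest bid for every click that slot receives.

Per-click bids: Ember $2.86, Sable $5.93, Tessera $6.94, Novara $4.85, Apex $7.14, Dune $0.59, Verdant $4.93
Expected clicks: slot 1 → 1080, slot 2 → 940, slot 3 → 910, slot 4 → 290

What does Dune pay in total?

Dune pays $0.00

Per-click bids in order: $7.14 (Apex) > $6.94 (Tessera) > $5.93 (Sable) > $4.93 (Verdant) > $4.85 (Novara) > …
Dune ranks below slot 4 → no slot, pays nothing.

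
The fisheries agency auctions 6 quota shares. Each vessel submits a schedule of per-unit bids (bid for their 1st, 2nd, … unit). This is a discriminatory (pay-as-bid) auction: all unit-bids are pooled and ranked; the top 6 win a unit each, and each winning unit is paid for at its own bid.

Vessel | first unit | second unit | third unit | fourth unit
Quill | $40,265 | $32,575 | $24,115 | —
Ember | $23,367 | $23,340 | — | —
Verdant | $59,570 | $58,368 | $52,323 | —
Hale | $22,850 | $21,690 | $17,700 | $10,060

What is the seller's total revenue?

All unit-bids, highest first — top 6: 59,570 (Verdant-1), 58,368 (Verdant-2), 52,323 (Verdant-3), 40,265 (Quill-1), 32,575 (Quill-2), 24,115 (Quill-3)
Next rejected bid: $23,367 (not a price — pay-as-bid).
Each winning unit pays its own bid.
Revenue = 59,570 + 58,368 + 52,323 + 40,265 + 32,575 + 24,115 = $267,216.

Total revenue: $267,216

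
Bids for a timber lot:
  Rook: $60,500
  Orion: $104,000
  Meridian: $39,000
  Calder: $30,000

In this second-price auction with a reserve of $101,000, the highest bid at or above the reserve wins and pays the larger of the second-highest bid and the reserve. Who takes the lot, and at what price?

Rule: the highest bid at or above the reserve wins and pays the larger of the second-highest bid and the reserve.
Bids ranked: 104,000 (Orion) > 60,500 (Rook) > 39,000 (Meridian) > 30,000 (Calder)
Orion has the top bid at or above the reserve ($104,000).
Second-highest bid $60,500 is below the reserve $101,000, so the reserve binds → payment $101,000.

Orion pays $101,000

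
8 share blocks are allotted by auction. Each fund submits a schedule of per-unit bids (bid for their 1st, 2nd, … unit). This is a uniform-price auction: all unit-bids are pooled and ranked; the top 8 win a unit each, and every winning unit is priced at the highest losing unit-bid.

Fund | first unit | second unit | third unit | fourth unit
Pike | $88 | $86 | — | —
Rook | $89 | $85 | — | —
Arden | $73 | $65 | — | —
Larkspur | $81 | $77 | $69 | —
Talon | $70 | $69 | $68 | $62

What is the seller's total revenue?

Pooled unit-bids ranked (top 8): 89 (Rook-1), 88 (Pike-1), 86 (Pike-2), 85 (Rook-2), 81 (Larkspur-1), 77 (Larkspur-2), 73 (Arden-1), 70 (Talon-1)
First bid not allocated: $69.
Allocation: Arden 1, Larkspur 2, Pike 2, Rook 2, Talon 1. Every unit priced at $69.
Revenue = 8 × 69 = $552.

Total revenue: $552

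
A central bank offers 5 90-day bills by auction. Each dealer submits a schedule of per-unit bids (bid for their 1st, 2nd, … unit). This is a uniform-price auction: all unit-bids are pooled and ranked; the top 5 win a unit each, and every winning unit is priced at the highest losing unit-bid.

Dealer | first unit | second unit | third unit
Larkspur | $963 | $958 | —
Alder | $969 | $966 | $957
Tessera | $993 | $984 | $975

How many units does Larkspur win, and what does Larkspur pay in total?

All unit-bids, highest first — top 5: 993 (Tessera-1), 984 (Tessera-2), 975 (Tessera-3), 969 (Alder-1), 966 (Alder-2)
Highest rejected unit-bid = $963.
Larkspur wins 0 unit(s) at $963 each.

Larkspur: 0 units, pays $0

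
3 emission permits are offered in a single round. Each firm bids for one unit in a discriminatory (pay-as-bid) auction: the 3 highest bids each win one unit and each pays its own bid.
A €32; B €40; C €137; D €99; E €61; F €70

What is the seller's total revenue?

Total revenue: €306

Sorting: 137 (C), 99 (D), 70 (F), 61 (E), 40 (B), …
The 3 highest are C, D, F.
Total revenue = 137 + 99 + 70 = €306.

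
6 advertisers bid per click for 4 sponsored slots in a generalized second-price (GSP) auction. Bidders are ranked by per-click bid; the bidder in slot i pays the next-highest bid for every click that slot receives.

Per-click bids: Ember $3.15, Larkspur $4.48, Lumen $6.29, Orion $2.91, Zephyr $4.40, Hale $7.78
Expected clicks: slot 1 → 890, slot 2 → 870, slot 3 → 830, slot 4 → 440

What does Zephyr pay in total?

Zephyr pays $1386.00

Sorting advertisers: $7.78 (Hale) > $6.29 (Lumen) > $4.48 (Larkspur) > $4.40 (Zephyr) > $3.15 (Ember) > …
Zephyr holds slot 4 → pays next bid $3.15 × 440 clicks = $1386.00.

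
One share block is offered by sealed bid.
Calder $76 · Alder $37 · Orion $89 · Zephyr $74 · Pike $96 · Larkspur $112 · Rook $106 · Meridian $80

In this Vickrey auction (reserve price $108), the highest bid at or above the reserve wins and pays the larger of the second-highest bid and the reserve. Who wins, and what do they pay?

Sorting bids: 112 (Larkspur) > 106 (Rook) > 96 (Pike) > 89 (Orion) > 80 (Meridian) > 76 (Calder) > …
Larkspur has the top bid at or above the reserve ($112).
max(second-highest $106, reserve $108) = $108.

Larkspur pays $108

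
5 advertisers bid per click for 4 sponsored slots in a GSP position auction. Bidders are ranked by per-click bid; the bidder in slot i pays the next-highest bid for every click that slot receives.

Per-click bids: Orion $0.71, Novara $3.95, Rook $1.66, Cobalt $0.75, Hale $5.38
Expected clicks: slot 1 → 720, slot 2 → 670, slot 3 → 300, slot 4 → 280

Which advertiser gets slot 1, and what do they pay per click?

Per-click bids in order: $5.38 (Hale) > $3.95 (Novara) > $1.66 (Rook) > $0.75 (Cobalt) > $0.71 (Orion)
Slot 1 goes to the first-ranked bidder, Hale, who pays the next bid down: $3.95/click.

Hale; $3.95 per click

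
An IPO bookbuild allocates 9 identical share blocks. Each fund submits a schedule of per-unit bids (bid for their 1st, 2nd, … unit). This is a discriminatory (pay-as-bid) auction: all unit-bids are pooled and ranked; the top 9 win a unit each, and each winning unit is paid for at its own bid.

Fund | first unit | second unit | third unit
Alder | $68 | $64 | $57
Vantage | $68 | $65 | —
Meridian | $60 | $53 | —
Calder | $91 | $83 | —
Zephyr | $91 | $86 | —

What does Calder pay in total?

Pooled unit-bids ranked (top 9): 91 (Calder-1), 91 (Zephyr-1), 86 (Zephyr-2), 83 (Calder-2), 68 (Alder-1), 68 (Vantage-1), 65 (Vantage-2), 64 (Alder-2), 60 (Meridian-1)
Next rejected bid: $57 (not a price — pay-as-bid).
Calder's winning unit-bids: 91 + 83 = $174.

Calder pays $174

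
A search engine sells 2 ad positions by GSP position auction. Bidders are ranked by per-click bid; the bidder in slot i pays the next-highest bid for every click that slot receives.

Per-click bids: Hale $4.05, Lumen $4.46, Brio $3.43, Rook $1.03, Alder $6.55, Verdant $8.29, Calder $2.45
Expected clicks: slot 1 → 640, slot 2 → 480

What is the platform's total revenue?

Total revenue: $6332.80

Sorting advertisers: $8.29 (Verdant) > $6.55 (Alder) > $4.46 (Lumen) > …
Slot 1: Verdant pays $6.55 × 640 = $4192.00
Slot 2: Alder pays $4.46 × 480 = $2140.80
Total = $6332.80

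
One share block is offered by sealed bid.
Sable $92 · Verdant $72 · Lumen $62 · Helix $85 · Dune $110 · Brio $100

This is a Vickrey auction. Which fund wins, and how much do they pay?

Dune pays $100

Bids ranked: 110 (Dune) > 100 (Brio) > 92 (Sable) > 85 (Helix) > 72 (Verdant) > 62 (Lumen)
Dune is highest; pays the second-highest bid, $100.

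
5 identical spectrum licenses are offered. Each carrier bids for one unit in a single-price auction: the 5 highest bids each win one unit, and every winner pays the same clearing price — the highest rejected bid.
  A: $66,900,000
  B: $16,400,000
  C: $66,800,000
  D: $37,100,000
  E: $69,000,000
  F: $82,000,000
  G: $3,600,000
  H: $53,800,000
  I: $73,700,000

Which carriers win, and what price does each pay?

F, I, E, A, C; each pays $53,800,000

Bids ranked high→low: 82,000,000 (F), 73,700,000 (I), 69,000,000 (E), 66,900,000 (A), 66,800,000 (C), 53,800,000 (H), 37,100,000 (D), …
The 5 highest are F, I, E, A, C.
First losing bid is H's $53,800,000, which sets the uniform price.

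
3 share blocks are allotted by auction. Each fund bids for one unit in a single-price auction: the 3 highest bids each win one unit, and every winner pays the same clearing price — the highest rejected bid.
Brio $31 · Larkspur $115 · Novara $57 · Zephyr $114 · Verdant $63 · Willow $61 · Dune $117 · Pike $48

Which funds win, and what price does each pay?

Bids ranked high→low: 117 (Dune), 115 (Larkspur), 114 (Zephyr), 63 (Verdant), 61 (Willow), …
Top 3: Dune, Larkspur, Zephyr.
First losing bid is Verdant's $63, which sets the uniform price.

Dune, Larkspur, Zephyr; each pays $63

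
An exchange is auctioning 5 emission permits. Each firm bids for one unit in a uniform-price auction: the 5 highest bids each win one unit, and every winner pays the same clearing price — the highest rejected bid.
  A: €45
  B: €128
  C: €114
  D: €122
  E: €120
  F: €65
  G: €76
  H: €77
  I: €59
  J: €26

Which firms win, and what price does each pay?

B, D, E, C, H; each pays €76

Sorting: 128 (B), 122 (D), 120 (E), 114 (C), 77 (H), 76 (G), 65 (F), …
Winners (5 units): B, D, E, C, H.
Clearing price = highest rejected bid = €76.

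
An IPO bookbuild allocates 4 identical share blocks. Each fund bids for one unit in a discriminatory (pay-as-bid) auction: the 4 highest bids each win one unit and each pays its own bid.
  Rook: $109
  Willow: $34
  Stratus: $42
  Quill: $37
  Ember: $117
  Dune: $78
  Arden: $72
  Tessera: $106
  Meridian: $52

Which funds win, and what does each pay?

Bids ranked high→low: 117 (Ember), 109 (Rook), 106 (Tessera), 78 (Dune), 72 (Arden), 52 (Meridian), …
The 4 highest are Ember, Rook, Tessera, Dune.
Each winner pays its own bid: Ember $117, Rook $109, Tessera $106, Dune $78.

Ember $117, Rook $109, Tessera $106, Dune $78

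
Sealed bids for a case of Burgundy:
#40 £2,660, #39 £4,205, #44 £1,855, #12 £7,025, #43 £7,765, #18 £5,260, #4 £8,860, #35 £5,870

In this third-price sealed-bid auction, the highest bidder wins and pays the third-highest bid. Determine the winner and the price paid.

#4 pays £7,025

Rule: the highest bidder wins and pays the third-highest bid.
Bids ranked: 8,860 (#4) > 7,765 (#43) > 7,025 (#12) > 5,870 (#35) > 5,260 (#18) > 4,205 (#39) > …
#4 is highest; pays the third-highest bid, £7,025.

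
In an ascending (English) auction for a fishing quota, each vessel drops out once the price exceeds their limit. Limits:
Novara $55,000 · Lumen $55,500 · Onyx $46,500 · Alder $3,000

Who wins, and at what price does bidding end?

Limits in order: 55,500 (Lumen) > 55,000 (Novara) > 46,500 (Onyx) > 3,000 (Alder)
Novara is the last rival to drop out, at $55,000; Lumen remains and wins at that price.

Lumen wins at $55,000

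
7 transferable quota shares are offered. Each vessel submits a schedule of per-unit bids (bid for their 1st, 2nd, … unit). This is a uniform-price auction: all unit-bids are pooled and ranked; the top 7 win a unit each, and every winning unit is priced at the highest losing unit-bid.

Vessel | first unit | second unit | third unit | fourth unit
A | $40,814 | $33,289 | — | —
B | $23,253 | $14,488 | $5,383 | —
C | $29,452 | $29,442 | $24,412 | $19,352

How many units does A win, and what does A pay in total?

A: 2 units, pays $28,976

Merging the schedules and taking the best 7: 40,814 (A-1), 33,289 (A-2), 29,452 (C-1), 29,442 (C-2), 24,412 (C-3), 23,253 (B-1), 19,352 (C-4)
Highest rejected unit-bid = $14,488.
A wins 2 unit(s) at $14,488 each.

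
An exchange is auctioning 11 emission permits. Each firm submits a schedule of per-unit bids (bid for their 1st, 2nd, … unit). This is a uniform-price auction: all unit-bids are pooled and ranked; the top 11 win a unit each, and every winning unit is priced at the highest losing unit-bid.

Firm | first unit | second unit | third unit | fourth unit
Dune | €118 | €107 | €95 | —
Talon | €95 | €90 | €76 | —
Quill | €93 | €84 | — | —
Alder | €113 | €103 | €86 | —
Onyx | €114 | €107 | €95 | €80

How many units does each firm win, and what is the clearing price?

Alder 2, Dune 3, Onyx 3, Quill 1, Talon 2; clearing price €86

Pooled unit-bids ranked (top 11): 118 (Dune-1), 114 (Onyx-1), 113 (Alder-1), 107 (Dune-2), 107 (Onyx-2), 103 (Alder-2), 95 (Dune-3), 95 (Talon-1), 95 (Onyx-3), 93 (Quill-1), 90 (Talon-2)
Highest rejected unit-bid = €86.
Allocation: Alder 2, Dune 3, Onyx 3, Quill 1, Talon 2.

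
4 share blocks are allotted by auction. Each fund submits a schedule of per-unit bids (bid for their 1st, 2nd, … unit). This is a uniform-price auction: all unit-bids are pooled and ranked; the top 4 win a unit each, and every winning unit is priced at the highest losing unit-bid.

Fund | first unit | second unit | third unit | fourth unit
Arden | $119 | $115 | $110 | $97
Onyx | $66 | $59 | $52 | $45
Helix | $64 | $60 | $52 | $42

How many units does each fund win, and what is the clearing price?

Arden 4; clearing price $66

Merging the schedules and taking the best 4: 119 (Arden-1), 115 (Arden-2), 110 (Arden-3), 97 (Arden-4)
The (k+1)-th unit-bid is $66.
Allocation: Arden 4.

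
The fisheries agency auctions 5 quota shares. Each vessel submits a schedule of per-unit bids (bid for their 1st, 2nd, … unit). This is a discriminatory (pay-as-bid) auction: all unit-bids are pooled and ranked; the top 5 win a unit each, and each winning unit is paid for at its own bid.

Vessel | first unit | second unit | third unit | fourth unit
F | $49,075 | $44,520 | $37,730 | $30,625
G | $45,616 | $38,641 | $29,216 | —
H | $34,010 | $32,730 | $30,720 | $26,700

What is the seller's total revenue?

Merging the schedules and taking the best 5: 49,075 (F-1), 45,616 (G-1), 44,520 (F-2), 38,641 (G-2), 37,730 (F-3)
Next rejected bid: $34,010 (not a price — pay-as-bid).
Each winning unit pays its own bid.
Revenue = 49,075 + 45,616 + 44,520 + 38,641 + 37,730 = $215,582.

Total revenue: $215,582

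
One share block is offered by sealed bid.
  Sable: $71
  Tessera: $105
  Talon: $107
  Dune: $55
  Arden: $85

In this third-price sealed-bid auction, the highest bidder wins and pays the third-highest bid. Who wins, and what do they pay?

Sorting bids: 107 (Talon) > 105 (Tessera) > 85 (Arden) > 71 (Sable) > 55 (Dune)
Talon is highest; pays the third-highest bid, $85.

Talon pays $85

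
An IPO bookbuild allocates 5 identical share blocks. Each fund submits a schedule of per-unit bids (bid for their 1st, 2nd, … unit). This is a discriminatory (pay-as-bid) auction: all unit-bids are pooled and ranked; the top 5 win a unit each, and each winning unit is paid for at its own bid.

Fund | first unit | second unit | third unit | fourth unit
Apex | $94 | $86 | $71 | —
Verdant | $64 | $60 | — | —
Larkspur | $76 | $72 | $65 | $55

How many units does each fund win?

Apex 3, Larkspur 2

All unit-bids, highest first — top 5: 94 (Apex-1), 86 (Apex-2), 76 (Larkspur-1), 72 (Larkspur-2), 71 (Apex-3)
Next rejected bid: $65 (not a price — pay-as-bid).
Allocation: Apex 3, Larkspur 2.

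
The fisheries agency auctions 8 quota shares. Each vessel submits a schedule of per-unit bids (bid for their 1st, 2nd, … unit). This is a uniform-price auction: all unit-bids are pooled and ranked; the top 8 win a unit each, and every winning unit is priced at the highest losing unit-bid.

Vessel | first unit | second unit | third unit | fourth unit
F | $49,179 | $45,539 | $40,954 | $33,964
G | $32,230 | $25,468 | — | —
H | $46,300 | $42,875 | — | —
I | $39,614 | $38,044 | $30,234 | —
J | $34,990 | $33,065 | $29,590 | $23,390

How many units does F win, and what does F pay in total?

F: 3 units, pays $101,892

Pooled unit-bids ranked (top 8): 49,179 (F-1), 46,300 (H-1), 45,539 (F-2), 42,875 (H-2), 40,954 (F-3), 39,614 (I-1), 38,044 (I-2), 34,990 (J-1)
Highest rejected unit-bid = $33,964.
F wins 3 unit(s) at $33,964 each.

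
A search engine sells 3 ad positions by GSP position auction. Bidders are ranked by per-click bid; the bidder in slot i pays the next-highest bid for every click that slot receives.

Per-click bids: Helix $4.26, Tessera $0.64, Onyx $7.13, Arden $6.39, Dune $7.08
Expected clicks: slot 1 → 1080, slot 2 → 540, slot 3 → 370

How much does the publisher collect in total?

Sorting advertisers: $7.13 (Onyx) > $7.08 (Dune) > $6.39 (Arden) > $4.26 (Helix) > …
Slot 1: Onyx pays $7.08 × 1080 = $7646.40
Slot 2: Dune pays $6.39 × 540 = $3450.60
Slot 3: Arden pays $4.26 × 370 = $1576.20
Total = $12673.20

Total revenue: $12673.20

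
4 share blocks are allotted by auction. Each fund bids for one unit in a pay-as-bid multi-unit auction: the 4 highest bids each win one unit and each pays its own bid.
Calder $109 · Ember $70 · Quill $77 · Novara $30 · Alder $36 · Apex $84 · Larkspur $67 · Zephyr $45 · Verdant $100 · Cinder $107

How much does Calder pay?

Sorting: 109 (Calder), 107 (Cinder), 100 (Verdant), 84 (Apex), 77 (Quill), 70 (Ember), …
The 4 highest are Calder, Cinder, Verdant, Apex.
Calder wins → own bid $109.

Calder pays $109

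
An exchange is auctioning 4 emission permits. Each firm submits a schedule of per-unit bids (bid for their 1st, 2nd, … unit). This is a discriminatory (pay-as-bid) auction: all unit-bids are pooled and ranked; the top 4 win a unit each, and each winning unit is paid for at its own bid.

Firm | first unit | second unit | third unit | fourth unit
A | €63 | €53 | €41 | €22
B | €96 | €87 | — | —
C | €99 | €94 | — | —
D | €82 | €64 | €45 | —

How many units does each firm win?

B 2, C 2

Merging the schedules and taking the best 4: 99 (C-1), 96 (B-1), 94 (C-2), 87 (B-2)
Next rejected bid: €82 (not a price — pay-as-bid).
Allocation: B 2, C 2.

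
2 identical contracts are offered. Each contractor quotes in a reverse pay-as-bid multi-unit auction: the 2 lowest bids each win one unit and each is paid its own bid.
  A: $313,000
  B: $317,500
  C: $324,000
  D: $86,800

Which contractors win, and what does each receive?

D $86,800, A $313,000

Bids ranked low→high: 86,800 (D), 313,000 (A), 317,500 (B), 324,000 (C)
Lowest 2: D, A.
Each winner is paid its own bid: D $86,800, A $313,000.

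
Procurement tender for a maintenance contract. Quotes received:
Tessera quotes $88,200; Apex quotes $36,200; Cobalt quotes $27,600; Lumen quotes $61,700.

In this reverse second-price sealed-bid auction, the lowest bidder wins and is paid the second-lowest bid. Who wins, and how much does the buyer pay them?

Cobalt is paid $36,200

Sorting bids: 27,600 (Cobalt) < 36,200 (Apex) < 61,700 (Lumen) < 88,200 (Tessera)
Cobalt is lowest; is paid the second-lowest bid, $36,200.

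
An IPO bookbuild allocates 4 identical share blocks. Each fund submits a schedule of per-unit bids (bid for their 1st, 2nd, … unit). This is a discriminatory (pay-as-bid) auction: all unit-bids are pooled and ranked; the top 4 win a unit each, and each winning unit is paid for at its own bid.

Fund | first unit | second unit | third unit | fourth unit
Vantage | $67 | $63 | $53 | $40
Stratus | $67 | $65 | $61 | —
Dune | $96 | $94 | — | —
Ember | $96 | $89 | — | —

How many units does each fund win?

Merging the schedules and taking the best 4: 96 (Dune-1), 96 (Ember-1), 94 (Dune-2), 89 (Ember-2)
Next rejected bid: $67 (not a price — pay-as-bid).
Allocation: Dune 2, Ember 2.

Dune 2, Ember 2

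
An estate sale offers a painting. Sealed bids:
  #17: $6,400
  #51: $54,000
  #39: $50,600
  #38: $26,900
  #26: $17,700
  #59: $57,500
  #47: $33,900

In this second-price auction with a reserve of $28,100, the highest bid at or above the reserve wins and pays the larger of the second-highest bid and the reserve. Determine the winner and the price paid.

Bids in order: 57,500 (#59) > 54,000 (#51) > 50,600 (#39) > 33,900 (#47) > 26,900 (#38) > 17,700 (#26) > …
#59 has the top bid at or above the reserve ($57,500).
max(second-highest $54,000, reserve $28,100) = $54,000; the reserve does not bind.

#59 pays $54,000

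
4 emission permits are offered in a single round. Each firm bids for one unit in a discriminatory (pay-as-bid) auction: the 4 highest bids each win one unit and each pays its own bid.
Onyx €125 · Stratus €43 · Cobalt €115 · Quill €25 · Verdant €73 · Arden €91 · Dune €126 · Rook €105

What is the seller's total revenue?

Total revenue: €471

Bids ranked high→low: 126 (Dune), 125 (Onyx), 115 (Cobalt), 105 (Rook), 91 (Arden), 73 (Verdant), …
Winners (4 units): Dune, Onyx, Cobalt, Rook.
Total revenue = 126 + 125 + 115 + 105 = €471.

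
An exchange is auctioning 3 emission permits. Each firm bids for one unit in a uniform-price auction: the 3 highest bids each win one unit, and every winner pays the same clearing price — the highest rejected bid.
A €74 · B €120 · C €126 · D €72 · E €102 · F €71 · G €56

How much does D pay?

Ordering the bids: 126 (C), 120 (B), 102 (E), 74 (A), 72 (D), …
Winners (3 units): C, B, E.
Highest unsuccessful bid: €74 → clearing price.
D does not win → pays €0.

D pays €0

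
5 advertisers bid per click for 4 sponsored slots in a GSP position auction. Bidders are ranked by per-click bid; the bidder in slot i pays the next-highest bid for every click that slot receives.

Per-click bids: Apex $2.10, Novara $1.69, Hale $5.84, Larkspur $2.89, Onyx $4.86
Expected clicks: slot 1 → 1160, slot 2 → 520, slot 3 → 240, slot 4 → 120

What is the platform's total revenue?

Per-click bids in order: $5.84 (Hale) > $4.86 (Onyx) > $2.89 (Larkspur) > $2.10 (Apex) > $1.69 (Novara)
Slot 1: Hale pays $4.86 × 1160 = $5637.60
Slot 2: Onyx pays $2.89 × 520 = $1502.80
Slot 3: Larkspur pays $2.10 × 240 = $504.00
Slot 4: Apex pays $1.69 × 120 = $202.80
Total = $7847.20

Total revenue: $7847.20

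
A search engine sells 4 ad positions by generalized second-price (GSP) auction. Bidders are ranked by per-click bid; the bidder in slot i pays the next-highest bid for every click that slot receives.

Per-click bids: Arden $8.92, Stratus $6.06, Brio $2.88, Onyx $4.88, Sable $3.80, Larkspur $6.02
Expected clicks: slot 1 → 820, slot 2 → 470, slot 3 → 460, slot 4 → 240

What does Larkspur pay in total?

Ranked by bid: $8.92 (Arden) > $6.06 (Stratus) > $6.02 (Larkspur) > $4.88 (Onyx) > $3.80 (Sable) > …
Larkspur holds slot 3 → pays next bid $4.88 × 460 clicks = $2244.80.

Larkspur pays $2244.80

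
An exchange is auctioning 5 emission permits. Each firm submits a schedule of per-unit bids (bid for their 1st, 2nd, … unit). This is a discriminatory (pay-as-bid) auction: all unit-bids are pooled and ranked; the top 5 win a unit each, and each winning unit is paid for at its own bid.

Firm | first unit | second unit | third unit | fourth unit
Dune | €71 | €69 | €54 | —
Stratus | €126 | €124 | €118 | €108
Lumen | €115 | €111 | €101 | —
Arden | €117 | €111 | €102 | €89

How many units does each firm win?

Merging the schedules and taking the best 5: 126 (Stratus-1), 124 (Stratus-2), 118 (Stratus-3), 117 (Arden-1), 115 (Lumen-1)
Next rejected bid: €111 (not a price — pay-as-bid).
Allocation: Arden 1, Lumen 1, Stratus 3.

Arden 1, Lumen 1, Stratus 3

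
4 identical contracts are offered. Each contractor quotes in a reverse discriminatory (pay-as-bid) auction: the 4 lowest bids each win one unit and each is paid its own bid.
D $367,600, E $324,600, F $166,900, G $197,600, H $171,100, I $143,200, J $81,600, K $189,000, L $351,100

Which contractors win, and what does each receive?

Sorting: 81,600 (J), 143,200 (I), 166,900 (F), 171,100 (H), 189,000 (K), 197,600 (G), …
The 4 lowest are J, I, F, H.
Each winner is paid its own bid: J $81,600, I $143,200, F $166,900, H $171,100.

J $81,600, I $143,200, F $166,900, H $171,100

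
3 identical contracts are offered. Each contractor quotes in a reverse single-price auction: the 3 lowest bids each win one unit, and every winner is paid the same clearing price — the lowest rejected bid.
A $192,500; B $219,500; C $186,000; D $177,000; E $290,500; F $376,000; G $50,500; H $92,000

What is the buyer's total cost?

Total cost: $558,000

Ordering the bids: 50,500 (G), 92,000 (H), 177,000 (D), 186,000 (C), 192,500 (A), …
The 3 lowest are G, H, D.
First losing bid is C's $186,000, which sets the uniform price.
Total cost = 3 × $186,000 = $558,000.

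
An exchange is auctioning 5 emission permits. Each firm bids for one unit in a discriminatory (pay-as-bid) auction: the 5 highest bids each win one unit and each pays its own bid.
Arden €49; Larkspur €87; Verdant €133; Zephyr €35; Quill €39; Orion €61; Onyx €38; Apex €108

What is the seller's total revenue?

Bids ranked high→low: 133 (Verdant), 108 (Apex), 87 (Larkspur), 61 (Orion), 49 (Arden), 39 (Quill), 38 (Onyx), …
Top 5: Verdant, Apex, Larkspur, Orion, Arden.
Total revenue = 133 + 108 + 87 + 61 + 49 = €438.

Total revenue: €438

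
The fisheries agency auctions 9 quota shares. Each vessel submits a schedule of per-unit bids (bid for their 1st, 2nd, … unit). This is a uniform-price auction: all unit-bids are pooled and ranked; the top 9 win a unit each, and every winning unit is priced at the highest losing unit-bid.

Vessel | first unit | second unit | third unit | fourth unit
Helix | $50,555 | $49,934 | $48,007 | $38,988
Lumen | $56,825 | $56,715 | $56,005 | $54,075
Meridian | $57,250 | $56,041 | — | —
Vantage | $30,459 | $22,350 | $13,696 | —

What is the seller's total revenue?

Total revenue: $350,892

All unit-bids, highest first — top 9: 57,250 (Meridian-1), 56,825 (Lumen-1), 56,715 (Lumen-2), 56,041 (Meridian-2), 56,005 (Lumen-3), 54,075 (Lumen-4), 50,555 (Helix-1), 49,934 (Helix-2), 48,007 (Helix-3)
The (k+1)-th unit-bid is $38,988.
Allocation: Helix 3, Lumen 4, Meridian 2. Every unit priced at $38,988.
Revenue = 9 × 38,988 = $350,892.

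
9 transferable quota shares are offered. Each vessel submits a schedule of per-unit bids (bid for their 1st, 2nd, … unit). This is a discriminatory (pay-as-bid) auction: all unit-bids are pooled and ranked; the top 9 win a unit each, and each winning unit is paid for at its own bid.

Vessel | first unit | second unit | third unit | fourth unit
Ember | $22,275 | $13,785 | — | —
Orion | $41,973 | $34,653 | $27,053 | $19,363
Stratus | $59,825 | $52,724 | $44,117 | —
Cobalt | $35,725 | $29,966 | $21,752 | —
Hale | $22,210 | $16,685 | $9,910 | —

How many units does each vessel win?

All unit-bids, highest first — top 9: 59,825 (Stratus-1), 52,724 (Stratus-2), 44,117 (Stratus-3), 41,973 (Orion-1), 35,725 (Cobalt-1), 34,653 (Orion-2), 29,966 (Cobalt-2), 27,053 (Orion-3), 22,275 (Ember-1)
Next rejected bid: $22,210 (not a price — pay-as-bid).
Allocation: Cobalt 2, Ember 1, Orion 3, Stratus 3.

Cobalt 2, Ember 1, Orion 3, Stratus 3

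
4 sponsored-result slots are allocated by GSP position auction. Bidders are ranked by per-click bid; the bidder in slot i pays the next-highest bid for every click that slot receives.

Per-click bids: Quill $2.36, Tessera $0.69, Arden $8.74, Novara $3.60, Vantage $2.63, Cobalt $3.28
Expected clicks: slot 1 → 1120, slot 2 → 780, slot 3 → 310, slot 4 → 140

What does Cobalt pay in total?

Ranked by bid: $8.74 (Arden) > $3.60 (Novara) > $3.28 (Cobalt) > $2.63 (Vantage) > $2.36 (Quill) > …
Cobalt holds slot 3 → pays next bid $2.63 × 310 clicks = $815.30.

Cobalt pays $815.30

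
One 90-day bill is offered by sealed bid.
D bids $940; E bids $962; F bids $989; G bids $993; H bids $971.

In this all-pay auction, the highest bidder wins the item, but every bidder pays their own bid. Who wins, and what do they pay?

Bids ranked: 993 (G) > 989 (F) > 971 (H) > 962 (E) > 940 (D)
G wins with the top bid; all bids are sunk regardless.

G pays $993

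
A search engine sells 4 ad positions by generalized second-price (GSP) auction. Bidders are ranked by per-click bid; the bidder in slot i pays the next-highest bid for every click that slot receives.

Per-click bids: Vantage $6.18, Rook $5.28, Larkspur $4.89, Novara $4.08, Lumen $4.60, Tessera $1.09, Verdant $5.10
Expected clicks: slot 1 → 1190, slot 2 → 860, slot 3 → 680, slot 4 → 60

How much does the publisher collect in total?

Total revenue: $14270.40

Ranked by bid: $6.18 (Vantage) > $5.28 (Rook) > $5.10 (Verdant) > $4.89 (Larkspur) > $4.60 (Lumen) > …
Slot 1: Vantage pays $5.28 × 1190 = $6283.20
Slot 2: Rook pays $5.10 × 860 = $4386.00
Slot 3: Verdant pays $4.89 × 680 = $3325.20
Slot 4: Larkspur pays $4.60 × 60 = $276.00
Total = $14270.40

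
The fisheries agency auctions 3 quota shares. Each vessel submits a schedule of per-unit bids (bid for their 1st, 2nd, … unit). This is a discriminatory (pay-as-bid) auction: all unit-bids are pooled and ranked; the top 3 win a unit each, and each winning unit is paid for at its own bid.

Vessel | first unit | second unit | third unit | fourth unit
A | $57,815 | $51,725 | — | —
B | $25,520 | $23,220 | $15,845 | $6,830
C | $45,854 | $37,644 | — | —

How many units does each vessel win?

A 2, C 1

All unit-bids, highest first — top 3: 57,815 (A-1), 51,725 (A-2), 45,854 (C-1)
Next rejected bid: $37,644 (not a price — pay-as-bid).
Allocation: A 2, C 1.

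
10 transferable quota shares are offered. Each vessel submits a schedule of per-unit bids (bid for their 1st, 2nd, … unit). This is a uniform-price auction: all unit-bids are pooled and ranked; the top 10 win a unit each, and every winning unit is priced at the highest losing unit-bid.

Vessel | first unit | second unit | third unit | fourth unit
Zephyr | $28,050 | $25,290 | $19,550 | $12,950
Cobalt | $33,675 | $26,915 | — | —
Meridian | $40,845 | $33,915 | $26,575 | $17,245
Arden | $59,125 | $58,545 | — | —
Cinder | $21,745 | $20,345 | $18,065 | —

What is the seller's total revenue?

Pooled unit-bids ranked (top 10): 59,125 (Arden-1), 58,545 (Arden-2), 40,845 (Meridian-1), 33,915 (Meridian-2), 33,675 (Cobalt-1), 28,050 (Zephyr-1), 26,915 (Cobalt-2), 26,575 (Meridian-3), 25,290 (Zephyr-2), 21,745 (Cinder-1)
First bid not allocated: $20,345.
Allocation: Arden 2, Cinder 1, Cobalt 2, Meridian 3, Zephyr 2. Every unit priced at $20,345.
Revenue = 10 × 20,345 = $203,450.

Total revenue: $203,450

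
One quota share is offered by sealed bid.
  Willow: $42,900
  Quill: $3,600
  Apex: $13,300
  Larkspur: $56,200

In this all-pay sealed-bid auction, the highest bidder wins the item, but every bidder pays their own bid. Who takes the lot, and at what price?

Larkspur pays $56,200

Sorting bids: 56,200 (Larkspur) > 42,900 (Willow) > 13,300 (Apex) > 3,600 (Quill)
Larkspur is highest and takes the item; every bidder forfeits their bid.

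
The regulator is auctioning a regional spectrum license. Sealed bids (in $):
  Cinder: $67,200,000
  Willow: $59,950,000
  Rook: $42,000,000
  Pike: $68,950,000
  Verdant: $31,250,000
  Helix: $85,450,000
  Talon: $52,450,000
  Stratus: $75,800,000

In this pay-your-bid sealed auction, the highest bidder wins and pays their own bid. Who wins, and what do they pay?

Bids ranked: 85,450,000 (Helix) > 75,800,000 (Stratus) > 68,950,000 (Pike) > 67,200,000 (Cinder) > 59,950,000 (Willow) > 52,450,000 (Talon) > …
Helix is highest → pays own bid, $85,450,000.

Helix pays $85,450,000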